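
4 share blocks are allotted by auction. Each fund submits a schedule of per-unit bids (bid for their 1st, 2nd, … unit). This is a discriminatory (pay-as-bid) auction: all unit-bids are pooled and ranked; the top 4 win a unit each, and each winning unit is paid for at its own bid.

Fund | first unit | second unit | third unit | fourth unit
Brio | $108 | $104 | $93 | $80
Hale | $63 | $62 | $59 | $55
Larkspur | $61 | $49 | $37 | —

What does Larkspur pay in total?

Larkspur pays $0

All unit-bids, highest first — top 4: 108 (Brio-1), 104 (Brio-2), 93 (Brio-3), 80 (Brio-4)
Next rejected bid: $63 (not a price — pay-as-bid).
Larkspur wins no units.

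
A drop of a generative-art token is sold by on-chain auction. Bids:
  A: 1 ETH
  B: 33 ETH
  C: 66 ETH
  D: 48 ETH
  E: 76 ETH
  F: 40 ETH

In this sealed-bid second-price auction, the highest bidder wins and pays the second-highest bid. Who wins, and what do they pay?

Bids in order: 76 (E) > 66 (C) > 48 (D) > 40 (F) > 33 (B) > 1 (A)
E wins with the highest bid; price is set by the runner-up at 66 ETH.

E pays 66 ETH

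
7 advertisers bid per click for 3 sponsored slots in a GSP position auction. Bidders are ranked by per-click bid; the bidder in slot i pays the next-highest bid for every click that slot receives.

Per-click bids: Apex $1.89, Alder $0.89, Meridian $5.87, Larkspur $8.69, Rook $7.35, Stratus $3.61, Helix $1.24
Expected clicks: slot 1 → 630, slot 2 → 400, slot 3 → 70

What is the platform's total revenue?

Per-click bids in order: $8.69 (Larkspur) > $7.35 (Rook) > $5.87 (Meridian) > $3.61 (Stratus) > …
Slot 1: Larkspur pays $7.35 × 630 = $4630.50
Slot 2: Rook pays $5.87 × 400 = $2348.00
Slot 3: Meridian pays $3.61 × 70 = $252.70
Total = $7231.20

Total revenue: $7231.20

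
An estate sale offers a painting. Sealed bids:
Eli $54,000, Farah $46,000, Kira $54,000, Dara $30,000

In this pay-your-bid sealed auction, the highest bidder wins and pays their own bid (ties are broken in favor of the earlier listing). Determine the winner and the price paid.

Eli pays $54,000

Bids ranked: 54,000 (Eli) > 54,000 (Kira) > 46,000 (Farah) > 30,000 (Dara)
Tie at $54,000 → Eli wins by tie-break.
Eli has the highest bid and pays exactly that: $54,000.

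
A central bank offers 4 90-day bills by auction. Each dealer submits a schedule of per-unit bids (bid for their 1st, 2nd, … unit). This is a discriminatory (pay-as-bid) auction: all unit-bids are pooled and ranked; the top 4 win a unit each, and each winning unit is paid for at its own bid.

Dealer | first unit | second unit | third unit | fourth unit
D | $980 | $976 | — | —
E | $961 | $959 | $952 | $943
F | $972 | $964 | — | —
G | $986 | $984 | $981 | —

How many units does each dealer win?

D 1, G 3

Pooled unit-bids ranked (top 4): 986 (G-1), 984 (G-2), 981 (G-3), 980 (D-1)
Next rejected bid: $976 (not a price — pay-as-bid).
Allocation: D 1, G 3.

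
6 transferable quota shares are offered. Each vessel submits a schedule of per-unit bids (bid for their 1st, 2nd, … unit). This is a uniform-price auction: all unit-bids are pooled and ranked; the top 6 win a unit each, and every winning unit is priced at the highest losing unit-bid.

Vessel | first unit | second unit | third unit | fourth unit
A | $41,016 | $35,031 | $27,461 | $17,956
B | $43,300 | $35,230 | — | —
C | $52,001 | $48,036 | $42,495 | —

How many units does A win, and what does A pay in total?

A: 1 unit, pays $35,031

All unit-bids, highest first — top 6: 52,001 (C-1), 48,036 (C-2), 43,300 (B-1), 42,495 (C-3), 41,016 (A-1), 35,230 (B-2)
The (k+1)-th unit-bid is $35,031.
A wins 1 unit(s) at $35,031 each.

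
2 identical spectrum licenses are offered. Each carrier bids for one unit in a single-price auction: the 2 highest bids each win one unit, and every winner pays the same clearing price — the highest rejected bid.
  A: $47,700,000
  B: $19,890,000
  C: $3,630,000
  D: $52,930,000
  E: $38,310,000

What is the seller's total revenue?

Total revenue: $76,620,000

Bids ranked high→low: 52,930,000 (D), 47,700,000 (A), 38,310,000 (E), 19,890,000 (B), …
The 2 highest are D, A.
Highest unsuccessful bid: $38,310,000 → clearing price.
Total revenue = 2 × $38,310,000 = $76,620,000.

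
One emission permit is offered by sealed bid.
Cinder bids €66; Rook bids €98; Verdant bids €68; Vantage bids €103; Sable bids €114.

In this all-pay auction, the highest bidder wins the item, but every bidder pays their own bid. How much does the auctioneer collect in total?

Rule: the highest bidder wins the item, but every bidder pays their own bid.
Sorting bids: 114 (Sable) > 103 (Vantage) > 98 (Rook) > 68 (Verdant) > 66 (Cinder)
Every bidder forfeits their bid regardless of winning.
Revenue = 66 + 98 + 68 + 103 + 114 = €449.

Total revenue: €449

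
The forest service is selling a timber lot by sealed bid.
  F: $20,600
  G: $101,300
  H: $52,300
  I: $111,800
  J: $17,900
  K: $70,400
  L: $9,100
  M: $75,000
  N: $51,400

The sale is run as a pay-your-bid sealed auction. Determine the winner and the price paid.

I pays $111,800

Pay-your-bid sealed auction: the highest bidder wins and pays their own bid.
Sorting bids: 111,800 (I) > 101,300 (G) > 75,000 (M) > 70,400 (K) > 52,300 (H) > 51,400 (N) > …
First-price: I pays what they bid, $111,800.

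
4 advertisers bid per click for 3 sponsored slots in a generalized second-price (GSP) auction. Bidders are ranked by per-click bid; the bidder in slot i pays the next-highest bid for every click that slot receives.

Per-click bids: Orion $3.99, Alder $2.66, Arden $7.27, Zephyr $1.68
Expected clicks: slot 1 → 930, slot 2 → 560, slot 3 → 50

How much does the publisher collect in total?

Ranked by bid: $7.27 (Arden) > $3.99 (Orion) > $2.66 (Alder) > $1.68 (Zephyr)
Slot 1: Arden pays $3.99 × 930 = $3710.70
Slot 2: Orion pays $2.66 × 560 = $1489.60
Slot 3: Alder pays $1.68 × 50 = $84.00
Total = $5284.30

Total revenue: $5284.30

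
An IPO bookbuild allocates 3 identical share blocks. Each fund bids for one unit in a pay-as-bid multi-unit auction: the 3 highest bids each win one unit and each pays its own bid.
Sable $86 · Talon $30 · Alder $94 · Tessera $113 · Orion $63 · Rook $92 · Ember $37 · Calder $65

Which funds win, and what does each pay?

Tessera $113, Alder $94, Rook $92

Bids ranked high→low: 113 (Tessera), 94 (Alder), 92 (Rook), 86 (Sable), 65 (Calder), …
Top 3: Tessera, Alder, Rook.
Each winner pays its own bid: Tessera $113, Alder $94, Rook $92.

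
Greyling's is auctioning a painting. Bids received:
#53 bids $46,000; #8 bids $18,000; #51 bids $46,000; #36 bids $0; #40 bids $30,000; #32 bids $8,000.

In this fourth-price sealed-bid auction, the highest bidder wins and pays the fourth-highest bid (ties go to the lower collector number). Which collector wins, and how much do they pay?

#51 pays $18,000

Bids ranked: 46,000 (#51) > 46,000 (#53) > 30,000 (#40) > 18,000 (#8) > 8,000 (#32) > 0 (#36)
Tie at $46,000 → #51 wins by tie-break.
#51 wins; payment is bid #4 in the ranking = $18,000.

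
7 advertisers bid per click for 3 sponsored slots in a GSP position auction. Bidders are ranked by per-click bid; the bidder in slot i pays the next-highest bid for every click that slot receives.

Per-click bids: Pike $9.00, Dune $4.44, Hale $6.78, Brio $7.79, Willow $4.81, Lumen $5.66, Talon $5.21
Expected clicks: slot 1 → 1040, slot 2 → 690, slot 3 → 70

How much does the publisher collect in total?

Total revenue: $13176.00

Sorting advertisers: $9.00 (Pike) > $7.79 (Brio) > $6.78 (Hale) > $5.66 (Lumen) > …
Slot 1: Pike pays $7.79 × 1040 = $8101.60
Slot 2: Brio pays $6.78 × 690 = $4678.20
Slot 3: Hale pays $5.66 × 70 = $396.20
Total = $13176.00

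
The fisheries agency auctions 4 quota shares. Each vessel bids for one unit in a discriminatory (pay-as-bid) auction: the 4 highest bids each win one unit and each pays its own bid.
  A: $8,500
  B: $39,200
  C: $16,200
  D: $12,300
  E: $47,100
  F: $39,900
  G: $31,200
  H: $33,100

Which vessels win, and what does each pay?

E $47,100, F $39,900, B $39,200, H $33,100

Bids ranked high→low: 47,100 (E), 39,900 (F), 39,200 (B), 33,100 (H), 31,200 (G), 16,200 (C), …
The 4 highest are E, F, B, H.
Each winner pays its own bid: E $47,100, F $39,900, B $39,200, H $33,100.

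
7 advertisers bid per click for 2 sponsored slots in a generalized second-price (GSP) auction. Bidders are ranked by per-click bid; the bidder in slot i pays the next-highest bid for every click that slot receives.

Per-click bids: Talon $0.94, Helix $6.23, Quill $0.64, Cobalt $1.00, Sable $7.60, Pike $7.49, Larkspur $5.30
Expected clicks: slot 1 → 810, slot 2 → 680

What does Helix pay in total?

Helix pays $0.00

Sorting advertisers: $7.60 (Sable) > $7.49 (Pike) > $6.23 (Helix) > …
Helix ranks below slot 2 → no slot, pays nothing.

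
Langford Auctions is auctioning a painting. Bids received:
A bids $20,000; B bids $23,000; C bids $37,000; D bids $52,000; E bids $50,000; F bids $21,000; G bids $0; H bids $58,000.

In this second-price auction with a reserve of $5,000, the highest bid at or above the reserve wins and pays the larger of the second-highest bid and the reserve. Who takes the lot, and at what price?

H pays $52,000

Bids ranked: 58,000 (H) > 52,000 (D) > 50,000 (E) > 37,000 (C) > 23,000 (B) > 21,000 (F) > …
Highest eligible bid: H at $58,000.
max(second-highest $52,000, reserve $5,000) = $52,000; the reserve does not bind.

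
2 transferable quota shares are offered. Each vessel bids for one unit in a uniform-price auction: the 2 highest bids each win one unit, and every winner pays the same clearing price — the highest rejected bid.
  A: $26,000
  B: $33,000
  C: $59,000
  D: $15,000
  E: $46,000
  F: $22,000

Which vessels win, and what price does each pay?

C, E; each pays $33,000

Bids ranked high→low: 59,000 (C), 46,000 (E), 33,000 (B), 26,000 (A), …
Winners (2 units): C, E.
Highest unsuccessful bid: $33,000 → clearing price.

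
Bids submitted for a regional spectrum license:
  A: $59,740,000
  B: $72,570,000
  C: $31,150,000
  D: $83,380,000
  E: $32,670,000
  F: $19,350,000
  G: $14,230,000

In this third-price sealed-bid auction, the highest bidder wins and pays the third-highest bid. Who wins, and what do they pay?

D pays $59,740,000

Bids in order: 83,380,000 (D) > 72,570,000 (B) > 59,740,000 (A) > 32,670,000 (E) > 31,150,000 (C) > 19,350,000 (F) > …
D wins; payment is bid #3 in the ranking = $59,740,000.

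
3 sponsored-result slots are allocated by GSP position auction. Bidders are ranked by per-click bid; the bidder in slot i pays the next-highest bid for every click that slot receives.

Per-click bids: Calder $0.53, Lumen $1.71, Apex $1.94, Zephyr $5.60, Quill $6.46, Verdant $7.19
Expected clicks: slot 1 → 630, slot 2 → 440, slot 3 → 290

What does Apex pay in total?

Ranked by bid: $7.19 (Verdant) > $6.46 (Quill) > $5.60 (Zephyr) > $1.94 (Apex) > …
Apex ranks below slot 3 → no slot, pays nothing.

Apex pays $0.00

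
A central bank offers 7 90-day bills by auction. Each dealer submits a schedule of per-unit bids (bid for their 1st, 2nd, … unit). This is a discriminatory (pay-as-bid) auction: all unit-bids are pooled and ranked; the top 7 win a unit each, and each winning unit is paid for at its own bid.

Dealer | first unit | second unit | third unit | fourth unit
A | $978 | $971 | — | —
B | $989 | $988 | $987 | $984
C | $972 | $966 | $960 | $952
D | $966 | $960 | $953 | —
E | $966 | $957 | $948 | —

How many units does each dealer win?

A 2, B 4, C 1

Pooled unit-bids ranked (top 7): 989 (B-1), 988 (B-2), 987 (B-3), 984 (B-4), 978 (A-1), 972 (C-1), 971 (A-2)
Next rejected bid: $966 (not a price — pay-as-bid).
Allocation: A 2, B 4, C 1.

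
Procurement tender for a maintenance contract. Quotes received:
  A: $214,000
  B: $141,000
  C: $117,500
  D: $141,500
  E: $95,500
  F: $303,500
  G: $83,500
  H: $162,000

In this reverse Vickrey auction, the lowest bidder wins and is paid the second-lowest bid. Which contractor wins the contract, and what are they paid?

G is paid $95,500

Bids in order: 83,500 (G) < 95,500 (E) < 117,500 (C) < 141,000 (B) < 141,500 (D) < 162,000 (H) < …
Second-price: G is paid E's bid of $95,500.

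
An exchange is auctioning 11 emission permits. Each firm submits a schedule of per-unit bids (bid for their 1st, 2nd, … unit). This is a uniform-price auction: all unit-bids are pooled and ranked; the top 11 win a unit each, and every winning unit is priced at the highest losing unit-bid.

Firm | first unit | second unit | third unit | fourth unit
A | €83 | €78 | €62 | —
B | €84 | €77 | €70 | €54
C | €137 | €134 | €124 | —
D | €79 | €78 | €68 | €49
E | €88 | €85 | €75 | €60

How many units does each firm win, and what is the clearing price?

A 2, B 2, C 3, D 2, E 2; clearing price €75

All unit-bids, highest first — top 11: 137 (C-1), 134 (C-2), 124 (C-3), 88 (E-1), 85 (E-2), 84 (B-1), 83 (A-1), 79 (D-1), 78 (A-2), 78 (D-2), 77 (B-2)
First bid not allocated: €75.
Allocation: A 2, B 2, C 3, D 2, E 2.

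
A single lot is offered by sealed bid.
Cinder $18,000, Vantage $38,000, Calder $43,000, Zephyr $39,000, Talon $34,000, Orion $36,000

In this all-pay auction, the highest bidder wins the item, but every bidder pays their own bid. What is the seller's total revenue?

Bids in order: 43,000 (Calder) > 39,000 (Zephyr) > 38,000 (Vantage) > 36,000 (Orion) > 34,000 (Talon) > 18,000 (Cinder)
Calder wins with the top bid; all bids are sunk regardless.
Every bidder forfeits their bid regardless of winning.
Revenue = 18,000 + 38,000 + 43,000 + 39,000 + 34,000 + 36,000 = $208,000.

Total revenue: $208,000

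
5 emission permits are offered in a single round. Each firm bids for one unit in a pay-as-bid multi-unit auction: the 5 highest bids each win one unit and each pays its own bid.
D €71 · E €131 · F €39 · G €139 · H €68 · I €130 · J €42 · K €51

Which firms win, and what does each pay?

Sorting: 139 (G), 131 (E), 130 (I), 71 (D), 68 (H), 51 (K), 42 (J), …
Winners (5 units): G, E, I, D, H.
Each winner pays its own bid: G €139, E €131, I €130, D €71, H €68.

G €139, E €131, I €130, D €71, H €68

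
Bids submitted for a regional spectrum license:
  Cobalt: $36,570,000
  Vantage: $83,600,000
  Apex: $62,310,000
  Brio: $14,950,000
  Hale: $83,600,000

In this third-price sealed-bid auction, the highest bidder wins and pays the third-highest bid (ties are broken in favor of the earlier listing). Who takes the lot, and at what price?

Sorting bids: 83,600,000 (Vantage) > 83,600,000 (Hale) > 62,310,000 (Apex) > 36,570,000 (Cobalt) > 14,950,000 (Brio)
Tie at $83,600,000 → Vantage wins by tie-break.
Vantage wins; payment is bid #3 in the ranking = $62,310,000.

Vantage pays $62,310,000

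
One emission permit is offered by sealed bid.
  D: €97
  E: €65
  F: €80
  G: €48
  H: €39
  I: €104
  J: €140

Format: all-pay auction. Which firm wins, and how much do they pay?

Bids ranked: 140 (J) > 104 (I) > 97 (D) > 80 (F) > 65 (E) > 48 (G) > …
J wins with the top bid; all bids are sunk regardless.

J pays €140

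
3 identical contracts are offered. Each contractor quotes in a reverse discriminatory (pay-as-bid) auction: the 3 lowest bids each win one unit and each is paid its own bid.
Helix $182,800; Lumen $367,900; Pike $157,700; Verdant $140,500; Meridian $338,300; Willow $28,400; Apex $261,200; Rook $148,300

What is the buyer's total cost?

Sorting: 28,400 (Willow), 140,500 (Verdant), 148,300 (Rook), 157,700 (Pike), 182,800 (Helix), …
Lowest 3: Willow, Verdant, Rook.
Total cost = 28,400 + 140,500 + 148,300 = $317,200.

Total cost: $317,200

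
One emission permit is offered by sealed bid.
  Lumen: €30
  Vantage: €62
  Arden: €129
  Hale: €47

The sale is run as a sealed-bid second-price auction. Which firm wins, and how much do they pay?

Arden pays €62

Sorting bids: 129 (Arden) > 62 (Vantage) > 47 (Hale) > 30 (Lumen)
Second-price: Arden pays Vantage's bid of €62.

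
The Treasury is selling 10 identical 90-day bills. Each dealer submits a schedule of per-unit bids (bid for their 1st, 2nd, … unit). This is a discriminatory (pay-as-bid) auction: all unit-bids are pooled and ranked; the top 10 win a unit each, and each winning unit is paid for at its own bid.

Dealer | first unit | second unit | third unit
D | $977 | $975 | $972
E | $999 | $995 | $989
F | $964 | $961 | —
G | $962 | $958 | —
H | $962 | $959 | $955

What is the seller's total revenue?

Pooled unit-bids ranked (top 10): 999 (E-1), 995 (E-2), 989 (E-3), 977 (D-1), 975 (D-2), 972 (D-3), 964 (F-1), 962 (G-1), 962 (H-1), 961 (F-2)
Next rejected bid: $959 (not a price — pay-as-bid).
Each winning unit pays its own bid.
Revenue = 999 + 995 + 989 + 977 + 975 + 972 + 964 + 962 + 962 + 961 = $9,756.

Total revenue: $9,756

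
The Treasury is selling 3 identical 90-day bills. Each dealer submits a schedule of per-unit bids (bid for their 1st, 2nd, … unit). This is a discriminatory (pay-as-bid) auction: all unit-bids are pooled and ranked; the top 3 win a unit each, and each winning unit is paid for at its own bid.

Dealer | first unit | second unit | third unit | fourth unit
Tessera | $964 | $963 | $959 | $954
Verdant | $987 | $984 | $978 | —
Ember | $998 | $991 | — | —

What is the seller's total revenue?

Merging the schedules and taking the best 3: 998 (Ember-1), 991 (Ember-2), 987 (Verdant-1)
Next rejected bid: $984 (not a price — pay-as-bid).
Each winning unit pays its own bid.
Revenue = 998 + 991 + 987 = $2,976.

Total revenue: $2,976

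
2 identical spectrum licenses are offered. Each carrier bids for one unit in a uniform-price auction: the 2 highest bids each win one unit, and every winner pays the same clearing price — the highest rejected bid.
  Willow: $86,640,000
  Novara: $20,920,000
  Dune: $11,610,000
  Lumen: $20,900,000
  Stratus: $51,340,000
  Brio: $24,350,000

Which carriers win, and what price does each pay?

Bids ranked high→low: 86,640,000 (Willow), 51,340,000 (Stratus), 24,350,000 (Brio), 20,920,000 (Novara), …
Winners (2 units): Willow, Stratus.
First losing bid is Brio's $24,350,000, which sets the uniform price.

Willow, Stratus; each pays $24,350,000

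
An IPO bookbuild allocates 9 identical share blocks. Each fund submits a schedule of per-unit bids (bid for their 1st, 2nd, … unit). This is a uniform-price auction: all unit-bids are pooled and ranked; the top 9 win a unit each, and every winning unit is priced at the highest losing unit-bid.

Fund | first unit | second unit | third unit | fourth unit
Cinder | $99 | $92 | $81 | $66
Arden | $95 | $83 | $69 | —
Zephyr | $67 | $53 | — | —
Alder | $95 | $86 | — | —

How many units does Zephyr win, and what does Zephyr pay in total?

Zephyr: 1 unit, pays $66

Pooled unit-bids ranked (top 9): 99 (Cinder-1), 95 (Arden-1), 95 (Alder-1), 92 (Cinder-2), 86 (Alder-2), 83 (Arden-2), 81 (Cinder-3), 69 (Arden-3), 67 (Zephyr-1)
The (k+1)-th unit-bid is $66.
Zephyr wins 1 unit(s) at $66 each.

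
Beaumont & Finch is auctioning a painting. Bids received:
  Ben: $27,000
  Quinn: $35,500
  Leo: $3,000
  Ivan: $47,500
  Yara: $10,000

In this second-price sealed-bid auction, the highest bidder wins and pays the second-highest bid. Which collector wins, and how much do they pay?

Sorting bids: 47,500 (Ivan) > 35,500 (Quinn) > 27,000 (Ben) > 10,000 (Yara) > 3,000 (Leo)
Second-price: Ivan pays Quinn's bid of $35,500.

Ivan pays $35,500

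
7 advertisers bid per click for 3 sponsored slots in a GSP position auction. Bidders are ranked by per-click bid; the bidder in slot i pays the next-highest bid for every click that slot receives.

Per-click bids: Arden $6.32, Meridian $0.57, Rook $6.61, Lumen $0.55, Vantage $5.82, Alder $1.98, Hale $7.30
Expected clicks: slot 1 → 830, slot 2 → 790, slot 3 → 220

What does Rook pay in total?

Rook pays $4992.80

Ranked by bid: $7.30 (Hale) > $6.61 (Rook) > $6.32 (Arden) > $5.82 (Vantage) > …
Rook holds slot 2 → pays next bid $6.32 × 790 clicks = $4992.80.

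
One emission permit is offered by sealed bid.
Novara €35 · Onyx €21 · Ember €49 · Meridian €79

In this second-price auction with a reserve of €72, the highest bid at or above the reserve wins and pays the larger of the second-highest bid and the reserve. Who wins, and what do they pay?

Sorting bids: 79 (Meridian) > 49 (Ember) > 35 (Novara) > 21 (Onyx)
Highest eligible bid: Meridian at €79.
max(second-highest €49, reserve €72) = €72.

Meridian pays €72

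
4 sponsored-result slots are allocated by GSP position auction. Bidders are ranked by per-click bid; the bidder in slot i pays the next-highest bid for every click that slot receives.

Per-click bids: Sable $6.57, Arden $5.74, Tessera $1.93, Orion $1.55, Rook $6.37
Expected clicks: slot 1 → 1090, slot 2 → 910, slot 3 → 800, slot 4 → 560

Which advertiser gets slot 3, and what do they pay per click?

Ranked by bid: $6.57 (Sable) > $6.37 (Rook) > $5.74 (Arden) > $1.93 (Tessera) > $1.55 (Orion)
Slot 3 goes to the third-ranked bidder, Arden, who pays the next bid down: $1.93/click.

Arden; $1.93 per click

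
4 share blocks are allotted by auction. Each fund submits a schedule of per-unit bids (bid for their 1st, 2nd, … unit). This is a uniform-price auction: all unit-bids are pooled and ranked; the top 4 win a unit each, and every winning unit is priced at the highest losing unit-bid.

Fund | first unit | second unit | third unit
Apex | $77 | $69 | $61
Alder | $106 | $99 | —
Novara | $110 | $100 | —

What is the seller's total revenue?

Total revenue: $308

Pooled unit-bids ranked (top 4): 110 (Novara-1), 106 (Alder-1), 100 (Novara-2), 99 (Alder-2)
Highest rejected unit-bid = $77.
Allocation: Alder 2, Novara 2. Every unit priced at $77.
Revenue = 4 × 77 = $308.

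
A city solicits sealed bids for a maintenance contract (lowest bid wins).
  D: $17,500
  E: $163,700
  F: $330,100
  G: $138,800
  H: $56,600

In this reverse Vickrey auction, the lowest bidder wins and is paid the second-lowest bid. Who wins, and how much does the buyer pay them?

Reverse Vickrey auction: the lowest bidder wins and is paid the second-lowest bid.
Bids in order: 17,500 (D) < 56,600 (H) < 138,800 (G) < 163,700 (E) < 330,100 (F)
D is lowest; is paid the second-lowest bid, $56,600.

D is paid $56,600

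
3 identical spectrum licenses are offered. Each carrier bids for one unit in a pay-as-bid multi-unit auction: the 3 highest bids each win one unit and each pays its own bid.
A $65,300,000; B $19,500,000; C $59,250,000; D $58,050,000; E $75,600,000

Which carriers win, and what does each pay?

E $75,600,000, A $65,300,000, C $59,250,000

Sorting: 75,600,000 (E), 65,300,000 (A), 59,250,000 (C), 58,050,000 (D), 19,500,000 (B)
Top 3: E, A, C.
Each winner pays its own bid: E $75,600,000, A $65,300,000, C $59,250,000.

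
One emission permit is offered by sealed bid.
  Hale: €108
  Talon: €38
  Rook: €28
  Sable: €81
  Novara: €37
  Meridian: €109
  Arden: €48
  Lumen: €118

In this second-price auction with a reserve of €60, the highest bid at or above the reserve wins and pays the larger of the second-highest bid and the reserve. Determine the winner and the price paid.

Sorting bids: 118 (Lumen) > 109 (Meridian) > 108 (Hale) > 81 (Sable) > 48 (Arden) > 38 (Talon) > …
Highest eligible bid: Lumen at €118.
Second-highest bid €109 exceeds the reserve €60 → payment €109.

Lumen pays €109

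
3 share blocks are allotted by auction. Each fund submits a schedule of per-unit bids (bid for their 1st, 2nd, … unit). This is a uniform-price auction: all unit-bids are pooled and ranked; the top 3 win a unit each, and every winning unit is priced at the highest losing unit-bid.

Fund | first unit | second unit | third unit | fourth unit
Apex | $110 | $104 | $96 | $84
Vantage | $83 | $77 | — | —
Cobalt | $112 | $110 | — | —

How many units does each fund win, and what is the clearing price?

Apex 1, Cobalt 2; clearing price $104

Pooled unit-bids ranked (top 3): 112 (Cobalt-1), 110 (Apex-1), 110 (Cobalt-2)
The (k+1)-th unit-bid is $104.
Allocation: Apex 1, Cobalt 2.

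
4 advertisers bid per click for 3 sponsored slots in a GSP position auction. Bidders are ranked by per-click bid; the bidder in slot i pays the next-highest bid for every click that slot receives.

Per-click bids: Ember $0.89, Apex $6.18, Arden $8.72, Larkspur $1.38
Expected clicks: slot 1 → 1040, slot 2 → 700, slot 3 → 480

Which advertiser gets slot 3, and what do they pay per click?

Per-click bids in order: $8.72 (Arden) > $6.18 (Apex) > $1.38 (Larkspur) > $0.89 (Ember)
Slot 3 goes to the third-ranked bidder, Larkspur, who pays the next bid down: $0.89/click.

Larkspur; $0.89 per click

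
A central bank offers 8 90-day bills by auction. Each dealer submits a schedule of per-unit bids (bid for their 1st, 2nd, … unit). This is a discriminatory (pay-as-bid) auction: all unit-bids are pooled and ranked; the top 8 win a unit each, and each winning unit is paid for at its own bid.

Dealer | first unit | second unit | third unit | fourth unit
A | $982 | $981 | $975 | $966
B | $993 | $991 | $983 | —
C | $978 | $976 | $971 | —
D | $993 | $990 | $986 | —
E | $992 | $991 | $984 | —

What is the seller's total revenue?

Total revenue: $7,920

Pooled unit-bids ranked (top 8): 993 (B-1), 993 (D-1), 992 (E-1), 991 (B-2), 991 (E-2), 990 (D-2), 986 (D-3), 984 (E-3)
Next rejected bid: $983 (not a price — pay-as-bid).
Each winning unit pays its own bid.
Revenue = 993 + 993 + 992 + 991 + 991 + 990 + 986 + 984 = $7,920.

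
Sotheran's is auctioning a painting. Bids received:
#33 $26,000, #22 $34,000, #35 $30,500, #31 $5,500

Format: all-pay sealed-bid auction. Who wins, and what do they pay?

#22 pays $34,000

Sorting bids: 34,000 (#22) > 30,500 (#35) > 26,000 (#33) > 5,500 (#31)
#22 wins with the top bid; all bids are sunk regardless.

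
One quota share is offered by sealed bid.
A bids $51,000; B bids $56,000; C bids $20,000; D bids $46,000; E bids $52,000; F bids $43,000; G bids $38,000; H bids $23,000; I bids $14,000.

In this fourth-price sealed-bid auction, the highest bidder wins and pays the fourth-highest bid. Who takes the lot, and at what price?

Fourth-price sealed-bid auction: the highest bidder wins and pays the fourth-highest bid.
Bids ranked: 56,000 (B) > 52,000 (E) > 51,000 (A) > 46,000 (D) > 43,000 (F) > 38,000 (G) > …
B wins; payment is bid #4 in the ranking = $46,000.

B pays $46,000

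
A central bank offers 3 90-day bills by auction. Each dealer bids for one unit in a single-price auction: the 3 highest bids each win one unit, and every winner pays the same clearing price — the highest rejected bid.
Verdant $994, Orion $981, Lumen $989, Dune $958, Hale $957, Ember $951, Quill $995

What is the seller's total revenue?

Total revenue: $2,943

Sorting: 995 (Quill), 994 (Verdant), 989 (Lumen), 981 (Orion), 958 (Dune), …
Winners (3 units): Quill, Verdant, Lumen.
First losing bid is Orion's $981, which sets the uniform price.
Total revenue = 3 × $981 = $2,943.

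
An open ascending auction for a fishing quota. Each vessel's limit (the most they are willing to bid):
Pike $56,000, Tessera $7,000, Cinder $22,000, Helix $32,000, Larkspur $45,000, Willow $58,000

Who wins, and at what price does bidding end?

Willow wins at $56,000

Limits in order: 58,000 (Willow) > 56,000 (Pike) > 45,000 (Larkspur) > 32,000 (Helix) > 22,000 (Cinder) > 7,000 (Tessera)
Once the price passes $56,000, only Willow is left; the hammer falls at Pike's limit of $56,000.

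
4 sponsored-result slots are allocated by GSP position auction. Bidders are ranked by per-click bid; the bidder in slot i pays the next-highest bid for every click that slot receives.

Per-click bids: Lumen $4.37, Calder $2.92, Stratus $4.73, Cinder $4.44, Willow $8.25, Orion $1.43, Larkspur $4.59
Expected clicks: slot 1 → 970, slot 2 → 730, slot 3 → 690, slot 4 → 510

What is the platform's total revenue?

Sorting advertisers: $8.25 (Willow) > $4.73 (Stratus) > $4.59 (Larkspur) > $4.44 (Cinder) > $4.37 (Lumen) > …
Slot 1: Willow pays $4.73 × 970 = $4588.10
Slot 2: Stratus pays $4.59 × 730 = $3350.70
Slot 3: Larkspur pays $4.44 × 690 = $3063.60
Slot 4: Cinder pays $4.37 × 510 = $2228.70
Total = $13231.10

Total revenue: $13231.10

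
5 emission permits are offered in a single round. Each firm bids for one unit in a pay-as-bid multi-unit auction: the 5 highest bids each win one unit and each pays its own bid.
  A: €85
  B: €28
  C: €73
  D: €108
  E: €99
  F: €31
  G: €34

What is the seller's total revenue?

Bids ranked high→low: 108 (D), 99 (E), 85 (A), 73 (C), 34 (G), 31 (F), 28 (B)
Top 5: D, E, A, C, G.
Total revenue = 108 + 99 + 85 + 73 + 34 = €399.

Total revenue: €399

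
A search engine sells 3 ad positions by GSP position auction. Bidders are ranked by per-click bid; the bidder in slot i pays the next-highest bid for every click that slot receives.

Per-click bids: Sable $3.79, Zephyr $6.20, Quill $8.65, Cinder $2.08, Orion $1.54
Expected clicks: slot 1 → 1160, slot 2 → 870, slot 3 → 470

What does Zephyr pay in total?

Per-click bids in order: $8.65 (Quill) > $6.20 (Zephyr) > $3.79 (Sable) > $2.08 (Cinder) > …
Zephyr holds slot 2 → pays next bid $3.79 × 870 clicks = $3297.30.

Zephyr pays $3297.30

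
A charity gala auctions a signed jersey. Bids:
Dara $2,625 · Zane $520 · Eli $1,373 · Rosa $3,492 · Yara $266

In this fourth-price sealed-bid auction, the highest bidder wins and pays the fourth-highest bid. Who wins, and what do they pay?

Rosa pays $520

Bids ranked: 3,492 (Rosa) > 2,625 (Dara) > 1,373 (Eli) > 520 (Zane) > 266 (Yara)
Rosa wins; payment is bid #4 in the ranking = $520.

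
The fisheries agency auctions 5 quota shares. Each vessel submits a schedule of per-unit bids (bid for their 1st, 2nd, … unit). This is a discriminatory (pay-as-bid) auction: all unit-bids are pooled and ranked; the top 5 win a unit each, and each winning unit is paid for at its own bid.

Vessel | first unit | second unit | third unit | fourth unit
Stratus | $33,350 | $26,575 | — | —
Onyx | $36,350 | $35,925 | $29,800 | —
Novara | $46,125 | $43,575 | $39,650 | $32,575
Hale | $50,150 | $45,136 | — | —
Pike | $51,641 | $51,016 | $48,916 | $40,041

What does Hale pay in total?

Pooled unit-bids ranked (top 5): 51,641 (Pike-1), 51,016 (Pike-2), 50,150 (Hale-1), 48,916 (Pike-3), 46,125 (Novara-1)
Next rejected bid: $45,136 (not a price — pay-as-bid).
Hale's winning unit-bids: 50,150 = $50,150.

Hale pays $50,150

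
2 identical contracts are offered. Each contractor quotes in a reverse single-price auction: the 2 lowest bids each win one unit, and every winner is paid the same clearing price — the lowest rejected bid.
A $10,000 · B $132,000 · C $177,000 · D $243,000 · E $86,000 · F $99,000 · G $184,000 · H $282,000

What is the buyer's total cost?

Bids ranked low→high: 10,000 (A), 86,000 (E), 99,000 (F), 132,000 (B), …
Lowest 2: A, E.
First losing bid is F's $99,000, which sets the uniform price.
Total cost = 2 × $99,000 = $198,000.

Total cost: $198,000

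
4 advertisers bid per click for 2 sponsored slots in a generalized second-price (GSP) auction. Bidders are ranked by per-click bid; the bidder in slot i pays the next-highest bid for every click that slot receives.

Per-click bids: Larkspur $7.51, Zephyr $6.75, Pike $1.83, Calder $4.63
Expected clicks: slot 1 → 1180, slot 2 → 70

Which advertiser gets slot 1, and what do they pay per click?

Sorting advertisers: $7.51 (Larkspur) > $6.75 (Zephyr) > $4.63 (Calder) > …
Slot 1 goes to the first-ranked bidder, Larkspur, who pays the next bid down: $6.75/click.

Larkspur; $6.75 per click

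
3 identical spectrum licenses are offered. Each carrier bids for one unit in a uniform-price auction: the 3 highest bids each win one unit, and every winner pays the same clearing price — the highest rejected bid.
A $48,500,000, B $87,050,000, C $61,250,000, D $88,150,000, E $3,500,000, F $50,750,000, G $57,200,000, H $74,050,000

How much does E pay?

Sorting: 88,150,000 (D), 87,050,000 (B), 74,050,000 (H), 61,250,000 (C), 57,200,000 (G), …
Top 3: D, B, H.
First losing bid is C's $61,250,000, which sets the uniform price.
E does not win → pays $0.

E pays $0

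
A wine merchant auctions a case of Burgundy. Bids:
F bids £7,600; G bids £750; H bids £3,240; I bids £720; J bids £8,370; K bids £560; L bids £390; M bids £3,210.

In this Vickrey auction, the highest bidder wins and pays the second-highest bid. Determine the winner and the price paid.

J pays £7,600

Bids in order: 8,370 (J) > 7,600 (F) > 3,240 (H) > 3,210 (M) > 750 (G) > 720 (I) > …
J wins with the highest bid; price is set by the runner-up at £7,600.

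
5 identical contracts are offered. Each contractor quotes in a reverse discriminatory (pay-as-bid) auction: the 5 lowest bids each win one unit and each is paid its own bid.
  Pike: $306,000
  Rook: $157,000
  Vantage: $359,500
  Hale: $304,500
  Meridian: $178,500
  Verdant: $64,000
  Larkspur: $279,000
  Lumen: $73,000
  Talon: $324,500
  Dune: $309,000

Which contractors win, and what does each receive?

Ordering the bids: 64,000 (Verdant), 73,000 (Lumen), 157,000 (Rook), 178,500 (Meridian), 279,000 (Larkspur), 304,500 (Hale), 306,000 (Pike), …
The 5 lowest are Verdant, Lumen, Rook, Meridian, Larkspur.
Each winner is paid its own bid: Verdant $64,000, Lumen $73,000, Rook $157,000, Meridian $178,500, Larkspur $279,000.

Verdant $64,000, Lumen $73,000, Rook $157,000, Meridian $178,500, Larkspur $279,000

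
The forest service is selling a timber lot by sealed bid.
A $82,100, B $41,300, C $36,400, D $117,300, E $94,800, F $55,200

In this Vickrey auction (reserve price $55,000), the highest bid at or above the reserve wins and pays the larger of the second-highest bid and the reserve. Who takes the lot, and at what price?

Vickrey auction (reserve price $55,000): the highest bid at or above the reserve wins and pays the larger of the second-highest bid and the reserve.
Bids in order: 117,300 (D) > 94,800 (E) > 82,100 (A) > 55,200 (F) > 41,300 (B) > 36,400 (C)
D has the top bid at or above the reserve ($117,300).
Second-highest bid $94,800 exceeds the reserve $55,000 → payment $94,800.

D pays $94,800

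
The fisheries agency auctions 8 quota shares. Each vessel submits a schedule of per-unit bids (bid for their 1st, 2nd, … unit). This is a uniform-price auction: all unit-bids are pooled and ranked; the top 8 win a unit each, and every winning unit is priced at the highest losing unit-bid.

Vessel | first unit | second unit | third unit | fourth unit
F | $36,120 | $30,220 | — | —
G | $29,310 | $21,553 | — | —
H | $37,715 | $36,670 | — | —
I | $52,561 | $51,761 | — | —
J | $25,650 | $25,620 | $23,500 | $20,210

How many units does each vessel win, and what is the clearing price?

All unit-bids, highest first — top 8: 52,561 (I-1), 51,761 (I-2), 37,715 (H-1), 36,670 (H-2), 36,120 (F-1), 30,220 (F-2), 29,310 (G-1), 25,650 (J-1)
Highest rejected unit-bid = $25,620.
Allocation: F 2, G 1, H 2, I 2, J 1.

F 2, G 1, H 2, I 2, J 1; clearing price $25,620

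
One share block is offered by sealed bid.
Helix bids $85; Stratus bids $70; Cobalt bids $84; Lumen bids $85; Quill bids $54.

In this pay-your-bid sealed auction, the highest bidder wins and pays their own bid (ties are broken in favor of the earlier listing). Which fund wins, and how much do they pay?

Helix pays $85

Sorting bids: 85 (Helix) > 85 (Lumen) > 84 (Cobalt) > 70 (Stratus) > 54 (Quill)
Helix and Lumen tie at $85; tie-break gives it to Helix.
First-price: Helix pays what they bid, $85.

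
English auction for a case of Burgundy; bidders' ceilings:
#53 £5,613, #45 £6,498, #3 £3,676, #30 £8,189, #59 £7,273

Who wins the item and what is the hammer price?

#30 wins at £7,273

Ascending (English) auction: the price rises until one bidder remains; the winner pays the price at which the last rival dropped out.
Limits ranked: 8,189 (#30) > 7,273 (#59) > 6,498 (#45) > 5,613 (#53) > 3,676 (#3)
#59 is the last rival to drop out, at £7,273; #30 remains and wins at that price.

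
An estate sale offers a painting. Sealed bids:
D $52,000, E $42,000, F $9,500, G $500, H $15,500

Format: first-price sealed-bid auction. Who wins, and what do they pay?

Bids in order: 52,000 (D) > 42,000 (E) > 15,500 (H) > 9,500 (F) > 500 (G)
D has the highest bid and pays exactly that: $52,000.

D pays $52,000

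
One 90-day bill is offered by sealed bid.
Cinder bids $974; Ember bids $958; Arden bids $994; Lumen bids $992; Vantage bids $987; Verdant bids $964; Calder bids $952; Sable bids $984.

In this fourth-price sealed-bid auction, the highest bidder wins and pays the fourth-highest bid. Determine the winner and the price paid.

Bids in order: 994 (Arden) > 992 (Lumen) > 987 (Vantage) > 984 (Sable) > 974 (Cinder) > 964 (Verdant) > …
Arden wins; payment is bid #4 in the ranking = $984.

Arden pays $984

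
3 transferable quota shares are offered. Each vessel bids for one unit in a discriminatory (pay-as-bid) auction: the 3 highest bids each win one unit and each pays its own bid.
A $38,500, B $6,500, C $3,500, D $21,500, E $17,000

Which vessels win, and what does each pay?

Sorting: 38,500 (A), 21,500 (D), 17,000 (E), 6,500 (B), 3,500 (C)
Winners (3 units): A, D, E.
Each winner pays its own bid: A $38,500, D $21,500, E $17,000.

A $38,500, D $21,500, E $17,000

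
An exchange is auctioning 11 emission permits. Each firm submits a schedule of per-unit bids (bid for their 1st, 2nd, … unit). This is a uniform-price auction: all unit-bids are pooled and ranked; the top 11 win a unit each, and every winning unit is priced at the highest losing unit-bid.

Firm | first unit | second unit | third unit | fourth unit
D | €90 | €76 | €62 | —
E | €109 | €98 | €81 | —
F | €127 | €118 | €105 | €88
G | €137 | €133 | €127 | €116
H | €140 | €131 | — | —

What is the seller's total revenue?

Total revenue: €990

Merging the schedules and taking the best 11: 140 (H-1), 137 (G-1), 133 (G-2), 131 (H-2), 127 (F-1), 127 (G-3), 118 (F-2), 116 (G-4), 109 (E-1), 105 (F-3), 98 (E-2)
Highest rejected unit-bid = €90.
Allocation: E 2, F 3, G 4, H 2. Every unit priced at €90.
Revenue = 11 × 90 = €990.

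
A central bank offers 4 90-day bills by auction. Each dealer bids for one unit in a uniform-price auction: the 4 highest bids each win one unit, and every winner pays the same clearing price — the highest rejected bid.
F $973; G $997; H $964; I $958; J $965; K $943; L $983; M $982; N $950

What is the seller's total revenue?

Ordering the bids: 997 (G), 983 (L), 982 (M), 973 (F), 965 (J), 964 (H), …
Top 4: G, L, M, F.
First losing bid is J's $965, which sets the uniform price.
Total revenue = 4 × $965 = $3,860.

Total revenue: $3,860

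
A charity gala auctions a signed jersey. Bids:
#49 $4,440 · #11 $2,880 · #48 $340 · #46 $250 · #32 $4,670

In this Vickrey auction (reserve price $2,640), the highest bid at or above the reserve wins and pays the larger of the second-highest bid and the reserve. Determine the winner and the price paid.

Rule: the highest bid at or above the reserve wins and pays the larger of the second-highest bid and the reserve.
Sorting bids: 4,670 (#32) > 4,440 (#49) > 2,880 (#11) > 340 (#48) > 250 (#46)
Highest eligible bid: #32 at $4,670.
max(second-highest $4,440, reserve $2,640) = $4,440; the reserve does not bind.

#32 pays $4,440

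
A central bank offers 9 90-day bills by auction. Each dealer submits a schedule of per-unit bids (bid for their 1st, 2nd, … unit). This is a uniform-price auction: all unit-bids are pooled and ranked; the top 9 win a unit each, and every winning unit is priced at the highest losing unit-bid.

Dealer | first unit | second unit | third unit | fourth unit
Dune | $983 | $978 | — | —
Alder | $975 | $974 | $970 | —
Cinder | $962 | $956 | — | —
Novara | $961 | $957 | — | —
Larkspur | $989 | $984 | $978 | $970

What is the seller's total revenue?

Pooled unit-bids ranked (top 9): 989 (Larkspur-1), 984 (Larkspur-2), 983 (Dune-1), 978 (Dune-2), 978 (Larkspur-3), 975 (Alder-1), 974 (Alder-2), 970 (Alder-3), 970 (Larkspur-4)
First bid not allocated: $962.
Allocation: Alder 3, Dune 2, Larkspur 4. Every unit priced at $962.
Revenue = 9 × 962 = $8,658.

Total revenue: $8,658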